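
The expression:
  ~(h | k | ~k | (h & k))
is never true.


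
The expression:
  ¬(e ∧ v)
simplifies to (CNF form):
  ¬e ∨ ¬v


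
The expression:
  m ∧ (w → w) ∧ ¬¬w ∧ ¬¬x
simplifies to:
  m ∧ w ∧ x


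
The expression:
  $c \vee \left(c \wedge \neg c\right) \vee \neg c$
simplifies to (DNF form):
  $\text{True}$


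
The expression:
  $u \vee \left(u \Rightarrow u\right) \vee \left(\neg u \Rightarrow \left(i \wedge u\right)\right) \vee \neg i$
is always true.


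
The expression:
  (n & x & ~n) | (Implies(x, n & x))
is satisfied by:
  {n: True, x: False}
  {x: False, n: False}
  {x: True, n: True}


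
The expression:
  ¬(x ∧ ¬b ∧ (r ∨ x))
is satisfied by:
  {b: True, x: False}
  {x: False, b: False}
  {x: True, b: True}


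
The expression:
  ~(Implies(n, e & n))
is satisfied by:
  {n: True, e: False}


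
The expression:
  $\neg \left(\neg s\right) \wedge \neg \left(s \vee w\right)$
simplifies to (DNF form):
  $\text{False}$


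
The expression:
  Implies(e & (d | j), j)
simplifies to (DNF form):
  j | ~d | ~e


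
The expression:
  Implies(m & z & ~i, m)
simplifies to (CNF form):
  True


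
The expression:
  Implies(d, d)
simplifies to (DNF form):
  True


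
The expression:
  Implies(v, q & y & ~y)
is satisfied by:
  {v: False}


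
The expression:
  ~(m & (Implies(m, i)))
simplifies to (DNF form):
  ~i | ~m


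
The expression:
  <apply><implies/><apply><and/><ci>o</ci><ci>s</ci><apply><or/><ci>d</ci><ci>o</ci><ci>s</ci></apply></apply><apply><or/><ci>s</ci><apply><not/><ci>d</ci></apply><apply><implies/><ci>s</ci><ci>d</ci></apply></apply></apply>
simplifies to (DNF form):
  <true/>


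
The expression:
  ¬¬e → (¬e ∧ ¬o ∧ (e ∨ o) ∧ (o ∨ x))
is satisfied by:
  {e: False}


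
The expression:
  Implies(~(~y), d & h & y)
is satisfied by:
  {h: True, d: True, y: False}
  {h: True, d: False, y: False}
  {d: True, h: False, y: False}
  {h: False, d: False, y: False}
  {y: True, h: True, d: True}


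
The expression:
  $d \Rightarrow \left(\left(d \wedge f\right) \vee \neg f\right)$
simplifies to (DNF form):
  $\text{True}$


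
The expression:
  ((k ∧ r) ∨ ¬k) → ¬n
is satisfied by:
  {k: True, n: False, r: False}
  {k: False, n: False, r: False}
  {r: True, k: True, n: False}
  {r: True, k: False, n: False}
  {n: True, k: True, r: False}


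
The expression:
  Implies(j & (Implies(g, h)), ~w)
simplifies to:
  ~j | ~w | (g & ~h)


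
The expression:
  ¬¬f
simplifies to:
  f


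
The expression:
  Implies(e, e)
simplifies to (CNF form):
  True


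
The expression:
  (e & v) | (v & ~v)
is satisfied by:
  {e: True, v: True}


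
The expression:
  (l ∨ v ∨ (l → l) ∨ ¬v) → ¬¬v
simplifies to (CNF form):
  v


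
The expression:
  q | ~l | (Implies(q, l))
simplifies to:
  True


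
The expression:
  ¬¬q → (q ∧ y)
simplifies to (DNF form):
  y ∨ ¬q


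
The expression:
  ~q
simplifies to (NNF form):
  ~q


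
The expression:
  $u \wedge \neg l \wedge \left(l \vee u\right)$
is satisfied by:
  {u: True, l: False}


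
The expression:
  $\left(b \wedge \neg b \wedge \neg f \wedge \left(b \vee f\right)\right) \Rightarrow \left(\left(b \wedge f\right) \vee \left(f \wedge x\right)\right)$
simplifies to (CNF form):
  $\text{True}$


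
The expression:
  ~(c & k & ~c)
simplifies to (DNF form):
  True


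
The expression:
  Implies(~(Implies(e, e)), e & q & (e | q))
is always true.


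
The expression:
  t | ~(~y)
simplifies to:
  t | y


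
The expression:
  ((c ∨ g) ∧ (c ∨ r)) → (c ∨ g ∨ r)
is always true.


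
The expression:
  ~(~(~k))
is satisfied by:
  {k: False}


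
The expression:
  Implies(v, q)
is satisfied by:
  {q: True, v: False}
  {v: False, q: False}
  {v: True, q: True}


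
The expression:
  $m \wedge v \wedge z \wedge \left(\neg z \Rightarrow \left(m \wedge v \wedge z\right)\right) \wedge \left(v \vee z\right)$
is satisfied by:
  {z: True, m: True, v: True}


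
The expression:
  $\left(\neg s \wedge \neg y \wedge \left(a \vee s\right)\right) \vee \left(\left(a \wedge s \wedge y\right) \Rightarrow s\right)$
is always true.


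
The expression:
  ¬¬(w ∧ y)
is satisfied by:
  {w: True, y: True}


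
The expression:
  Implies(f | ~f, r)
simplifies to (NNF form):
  r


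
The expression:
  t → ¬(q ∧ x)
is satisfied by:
  {t: False, x: False, q: False}
  {q: True, t: False, x: False}
  {x: True, t: False, q: False}
  {q: True, x: True, t: False}
  {t: True, q: False, x: False}
  {q: True, t: True, x: False}
  {x: True, t: True, q: False}


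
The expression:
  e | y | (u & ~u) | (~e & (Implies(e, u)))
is always true.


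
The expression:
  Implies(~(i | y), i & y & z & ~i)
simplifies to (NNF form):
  i | y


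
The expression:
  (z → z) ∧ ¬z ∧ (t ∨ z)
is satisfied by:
  {t: True, z: False}


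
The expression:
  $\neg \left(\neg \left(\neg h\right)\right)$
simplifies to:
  $\neg h$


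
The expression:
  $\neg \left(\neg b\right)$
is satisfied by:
  {b: True}


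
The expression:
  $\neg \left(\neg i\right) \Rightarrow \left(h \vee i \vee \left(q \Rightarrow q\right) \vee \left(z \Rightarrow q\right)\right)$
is always true.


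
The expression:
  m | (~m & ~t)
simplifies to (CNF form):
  m | ~t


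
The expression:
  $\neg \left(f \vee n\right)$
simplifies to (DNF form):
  $\neg f \wedge \neg n$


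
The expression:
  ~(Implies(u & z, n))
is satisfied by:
  {z: True, u: True, n: False}


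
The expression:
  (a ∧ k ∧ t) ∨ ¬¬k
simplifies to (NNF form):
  k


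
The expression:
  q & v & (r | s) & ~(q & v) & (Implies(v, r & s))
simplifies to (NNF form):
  False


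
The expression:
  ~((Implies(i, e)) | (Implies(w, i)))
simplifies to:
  False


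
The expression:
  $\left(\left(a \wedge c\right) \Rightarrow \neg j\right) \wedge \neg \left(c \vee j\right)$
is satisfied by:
  {j: False, c: False}


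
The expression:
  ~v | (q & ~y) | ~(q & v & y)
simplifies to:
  ~q | ~v | ~y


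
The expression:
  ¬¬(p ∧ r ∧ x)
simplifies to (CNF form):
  p ∧ r ∧ x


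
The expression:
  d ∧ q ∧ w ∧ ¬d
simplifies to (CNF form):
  False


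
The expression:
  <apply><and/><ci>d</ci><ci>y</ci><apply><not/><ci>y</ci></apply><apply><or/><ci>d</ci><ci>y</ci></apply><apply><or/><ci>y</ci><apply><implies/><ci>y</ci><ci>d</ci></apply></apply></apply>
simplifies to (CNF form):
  <false/>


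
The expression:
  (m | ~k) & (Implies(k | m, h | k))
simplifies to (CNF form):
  (k | ~k) & (m | ~k) & (h | k | ~k) & (h | k | ~m) & (h | m | ~k) & (h | m | ~m) & (k | ~k | ~m) & (m | ~k | ~m)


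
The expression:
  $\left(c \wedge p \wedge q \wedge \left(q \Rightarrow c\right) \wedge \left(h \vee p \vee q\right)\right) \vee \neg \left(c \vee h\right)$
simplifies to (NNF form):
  $\left(c \vee \neg h\right) \wedge \left(p \vee \neg c\right) \wedge \left(q \vee \neg c\right)$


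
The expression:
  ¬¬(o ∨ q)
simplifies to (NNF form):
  o ∨ q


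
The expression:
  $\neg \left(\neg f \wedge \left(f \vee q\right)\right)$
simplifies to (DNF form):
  $f \vee \neg q$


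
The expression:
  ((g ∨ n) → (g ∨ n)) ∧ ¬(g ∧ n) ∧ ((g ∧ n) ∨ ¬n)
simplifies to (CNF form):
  ¬n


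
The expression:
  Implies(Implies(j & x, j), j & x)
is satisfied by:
  {j: True, x: True}


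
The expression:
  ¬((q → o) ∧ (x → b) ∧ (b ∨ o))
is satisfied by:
  {x: True, q: True, o: False, b: False}
  {x: True, o: False, q: False, b: False}
  {q: True, x: False, o: False, b: False}
  {x: False, o: False, q: False, b: False}
  {x: True, b: True, q: True, o: False}
  {b: True, q: True, x: False, o: False}
  {x: True, o: True, q: True, b: False}
  {x: True, o: True, b: False, q: False}


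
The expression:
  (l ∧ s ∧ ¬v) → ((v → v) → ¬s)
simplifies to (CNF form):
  v ∨ ¬l ∨ ¬s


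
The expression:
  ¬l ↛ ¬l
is never true.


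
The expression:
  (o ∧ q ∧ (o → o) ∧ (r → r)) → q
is always true.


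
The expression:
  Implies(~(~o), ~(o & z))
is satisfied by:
  {o: False, z: False}
  {z: True, o: False}
  {o: True, z: False}


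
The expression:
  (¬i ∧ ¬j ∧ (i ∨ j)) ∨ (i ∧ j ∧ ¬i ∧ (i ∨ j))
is never true.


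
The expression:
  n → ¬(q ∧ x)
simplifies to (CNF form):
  ¬n ∨ ¬q ∨ ¬x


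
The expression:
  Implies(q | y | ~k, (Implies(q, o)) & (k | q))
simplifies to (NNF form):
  (o & q) | (k & ~q)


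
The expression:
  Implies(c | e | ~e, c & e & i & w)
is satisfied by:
  {c: True, i: True, e: True, w: True}


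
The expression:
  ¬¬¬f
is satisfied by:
  {f: False}


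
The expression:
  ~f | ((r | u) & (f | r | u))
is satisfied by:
  {r: True, u: True, f: False}
  {r: True, u: False, f: False}
  {u: True, r: False, f: False}
  {r: False, u: False, f: False}
  {f: True, r: True, u: True}
  {f: True, r: True, u: False}
  {f: True, u: True, r: False}


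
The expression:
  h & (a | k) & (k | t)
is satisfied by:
  {h: True, a: True, k: True, t: True}
  {h: True, a: True, k: True, t: False}
  {h: True, k: True, t: True, a: False}
  {h: True, k: True, t: False, a: False}
  {h: True, a: True, t: True, k: False}


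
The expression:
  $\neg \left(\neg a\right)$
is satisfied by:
  {a: True}


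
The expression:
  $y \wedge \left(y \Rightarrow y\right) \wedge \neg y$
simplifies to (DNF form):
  $\text{False}$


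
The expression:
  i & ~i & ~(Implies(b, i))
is never true.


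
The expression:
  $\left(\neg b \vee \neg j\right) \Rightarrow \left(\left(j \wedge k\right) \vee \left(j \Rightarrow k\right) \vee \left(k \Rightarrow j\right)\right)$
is always true.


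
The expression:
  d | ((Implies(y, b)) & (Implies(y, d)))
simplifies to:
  d | ~y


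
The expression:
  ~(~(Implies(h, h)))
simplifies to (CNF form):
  True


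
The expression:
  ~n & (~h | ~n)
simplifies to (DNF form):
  ~n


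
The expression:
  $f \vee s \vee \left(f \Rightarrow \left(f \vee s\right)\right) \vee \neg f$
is always true.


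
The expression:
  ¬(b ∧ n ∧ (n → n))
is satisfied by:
  {n: False, b: False}
  {b: True, n: False}
  {n: True, b: False}


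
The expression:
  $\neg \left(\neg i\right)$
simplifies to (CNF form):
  $i$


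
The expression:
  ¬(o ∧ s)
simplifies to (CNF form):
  ¬o ∨ ¬s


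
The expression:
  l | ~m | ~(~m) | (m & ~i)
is always true.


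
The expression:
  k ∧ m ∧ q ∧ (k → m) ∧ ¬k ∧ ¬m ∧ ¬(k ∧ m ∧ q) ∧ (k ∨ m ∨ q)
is never true.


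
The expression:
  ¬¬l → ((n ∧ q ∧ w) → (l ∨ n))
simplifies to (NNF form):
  True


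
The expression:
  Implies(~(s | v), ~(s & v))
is always true.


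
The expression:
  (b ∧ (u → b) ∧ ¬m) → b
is always true.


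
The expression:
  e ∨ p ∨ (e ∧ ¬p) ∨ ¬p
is always true.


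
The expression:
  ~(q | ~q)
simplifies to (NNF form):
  False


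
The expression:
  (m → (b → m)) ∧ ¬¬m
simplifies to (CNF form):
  m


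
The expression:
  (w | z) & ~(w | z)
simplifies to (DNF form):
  False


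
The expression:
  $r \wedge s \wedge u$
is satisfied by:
  {r: True, u: True, s: True}


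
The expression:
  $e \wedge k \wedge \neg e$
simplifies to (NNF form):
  $\text{False}$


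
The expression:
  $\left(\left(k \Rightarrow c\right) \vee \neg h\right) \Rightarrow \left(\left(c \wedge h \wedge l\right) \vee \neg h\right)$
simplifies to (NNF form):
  $\left(c \wedge l\right) \vee \left(k \wedge \neg c\right) \vee \neg h$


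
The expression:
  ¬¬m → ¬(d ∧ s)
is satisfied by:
  {s: False, m: False, d: False}
  {d: True, s: False, m: False}
  {m: True, s: False, d: False}
  {d: True, m: True, s: False}
  {s: True, d: False, m: False}
  {d: True, s: True, m: False}
  {m: True, s: True, d: False}


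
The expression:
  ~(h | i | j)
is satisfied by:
  {i: False, h: False, j: False}


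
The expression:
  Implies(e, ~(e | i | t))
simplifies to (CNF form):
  ~e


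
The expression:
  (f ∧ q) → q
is always true.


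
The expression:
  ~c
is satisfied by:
  {c: False}


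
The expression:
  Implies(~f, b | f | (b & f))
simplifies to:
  b | f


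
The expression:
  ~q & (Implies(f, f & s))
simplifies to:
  ~q & (s | ~f)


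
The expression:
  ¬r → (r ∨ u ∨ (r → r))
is always true.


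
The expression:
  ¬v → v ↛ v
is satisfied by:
  {v: True}


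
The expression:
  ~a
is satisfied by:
  {a: False}


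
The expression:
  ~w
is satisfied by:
  {w: False}


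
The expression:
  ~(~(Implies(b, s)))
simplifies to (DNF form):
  s | ~b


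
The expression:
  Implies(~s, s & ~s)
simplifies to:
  s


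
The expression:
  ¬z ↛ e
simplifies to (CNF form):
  e ∨ ¬z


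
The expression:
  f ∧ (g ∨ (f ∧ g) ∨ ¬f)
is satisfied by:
  {g: True, f: True}


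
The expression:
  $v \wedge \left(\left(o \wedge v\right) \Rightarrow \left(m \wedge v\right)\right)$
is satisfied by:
  {m: True, v: True, o: False}
  {v: True, o: False, m: False}
  {m: True, o: True, v: True}


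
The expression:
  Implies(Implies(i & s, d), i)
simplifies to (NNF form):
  i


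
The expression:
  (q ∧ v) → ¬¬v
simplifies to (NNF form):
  True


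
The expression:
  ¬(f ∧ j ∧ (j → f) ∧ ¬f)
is always true.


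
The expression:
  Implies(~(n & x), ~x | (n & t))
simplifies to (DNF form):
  n | ~x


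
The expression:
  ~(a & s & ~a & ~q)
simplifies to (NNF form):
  True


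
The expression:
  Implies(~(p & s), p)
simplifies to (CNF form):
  p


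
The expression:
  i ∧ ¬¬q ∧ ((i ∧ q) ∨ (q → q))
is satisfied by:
  {i: True, q: True}


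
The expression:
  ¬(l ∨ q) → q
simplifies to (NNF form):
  l ∨ q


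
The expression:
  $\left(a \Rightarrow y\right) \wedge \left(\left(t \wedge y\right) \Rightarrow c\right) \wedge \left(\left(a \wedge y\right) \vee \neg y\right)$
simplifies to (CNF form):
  $\left(a \vee \neg y\right) \wedge \left(y \vee \neg a\right) \wedge \left(c \vee \neg t \vee \neg y\right)$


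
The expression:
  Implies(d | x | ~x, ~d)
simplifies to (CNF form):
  ~d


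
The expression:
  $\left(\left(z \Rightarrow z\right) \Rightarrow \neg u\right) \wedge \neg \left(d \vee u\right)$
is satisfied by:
  {u: False, d: False}


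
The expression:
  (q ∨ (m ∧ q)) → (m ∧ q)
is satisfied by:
  {m: True, q: False}
  {q: False, m: False}
  {q: True, m: True}


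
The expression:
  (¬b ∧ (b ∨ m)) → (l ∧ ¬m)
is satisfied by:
  {b: True, m: False}
  {m: False, b: False}
  {m: True, b: True}


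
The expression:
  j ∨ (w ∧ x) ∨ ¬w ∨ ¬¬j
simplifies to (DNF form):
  j ∨ x ∨ ¬w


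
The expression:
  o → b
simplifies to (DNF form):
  b ∨ ¬o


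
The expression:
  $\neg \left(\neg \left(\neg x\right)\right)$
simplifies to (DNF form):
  $\neg x$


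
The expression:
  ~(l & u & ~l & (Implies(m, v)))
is always true.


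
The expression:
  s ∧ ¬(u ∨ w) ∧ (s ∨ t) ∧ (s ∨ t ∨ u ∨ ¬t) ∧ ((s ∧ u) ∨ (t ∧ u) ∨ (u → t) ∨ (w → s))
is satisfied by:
  {s: True, u: False, w: False}


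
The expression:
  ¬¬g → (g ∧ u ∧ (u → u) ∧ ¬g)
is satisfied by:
  {g: False}


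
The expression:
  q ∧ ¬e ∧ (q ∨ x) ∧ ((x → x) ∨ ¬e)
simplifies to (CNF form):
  q ∧ ¬e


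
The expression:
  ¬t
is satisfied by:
  {t: False}


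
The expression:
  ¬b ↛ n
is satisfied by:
  {n: True, b: False}
  {b: False, n: False}
  {b: True, n: True}


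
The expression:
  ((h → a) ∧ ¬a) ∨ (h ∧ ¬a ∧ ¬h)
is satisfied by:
  {h: False, a: False}


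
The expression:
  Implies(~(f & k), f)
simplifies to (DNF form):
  f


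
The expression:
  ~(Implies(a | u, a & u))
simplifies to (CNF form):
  (a | u) & (a | ~a) & (u | ~u) & (~a | ~u)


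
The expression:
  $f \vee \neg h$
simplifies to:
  $f \vee \neg h$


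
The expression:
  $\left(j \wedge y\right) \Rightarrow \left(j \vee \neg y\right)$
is always true.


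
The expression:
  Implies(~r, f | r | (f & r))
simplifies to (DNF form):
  f | r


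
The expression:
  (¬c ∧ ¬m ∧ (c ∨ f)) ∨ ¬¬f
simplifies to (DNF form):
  f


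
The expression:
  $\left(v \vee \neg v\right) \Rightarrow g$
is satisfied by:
  {g: True}


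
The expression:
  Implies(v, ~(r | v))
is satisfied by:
  {v: False}


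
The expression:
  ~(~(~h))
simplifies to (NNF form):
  ~h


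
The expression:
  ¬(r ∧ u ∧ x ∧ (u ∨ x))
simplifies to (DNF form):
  ¬r ∨ ¬u ∨ ¬x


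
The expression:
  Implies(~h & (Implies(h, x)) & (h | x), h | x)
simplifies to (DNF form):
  True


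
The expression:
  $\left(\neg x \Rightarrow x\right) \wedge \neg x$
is never true.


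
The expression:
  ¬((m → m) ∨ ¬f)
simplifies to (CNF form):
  False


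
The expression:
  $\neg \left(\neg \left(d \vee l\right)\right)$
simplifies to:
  $d \vee l$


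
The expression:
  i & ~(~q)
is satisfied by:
  {i: True, q: True}


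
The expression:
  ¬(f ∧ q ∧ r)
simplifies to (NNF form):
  ¬f ∨ ¬q ∨ ¬r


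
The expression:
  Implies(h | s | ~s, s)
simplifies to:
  s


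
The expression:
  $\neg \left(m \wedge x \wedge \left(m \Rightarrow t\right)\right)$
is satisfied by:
  {m: False, t: False, x: False}
  {x: True, m: False, t: False}
  {t: True, m: False, x: False}
  {x: True, t: True, m: False}
  {m: True, x: False, t: False}
  {x: True, m: True, t: False}
  {t: True, m: True, x: False}


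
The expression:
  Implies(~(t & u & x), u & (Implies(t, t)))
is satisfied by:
  {u: True}


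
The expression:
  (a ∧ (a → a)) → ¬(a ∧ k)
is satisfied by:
  {k: False, a: False}
  {a: True, k: False}
  {k: True, a: False}


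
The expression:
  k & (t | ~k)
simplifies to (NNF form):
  k & t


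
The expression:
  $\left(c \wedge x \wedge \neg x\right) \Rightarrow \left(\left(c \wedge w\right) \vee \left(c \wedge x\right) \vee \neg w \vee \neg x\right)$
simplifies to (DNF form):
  $\text{True}$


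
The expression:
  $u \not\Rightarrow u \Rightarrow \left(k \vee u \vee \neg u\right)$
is always true.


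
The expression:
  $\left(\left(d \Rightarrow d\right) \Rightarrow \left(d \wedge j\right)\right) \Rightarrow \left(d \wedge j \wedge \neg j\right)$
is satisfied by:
  {d: False, j: False}
  {j: True, d: False}
  {d: True, j: False}


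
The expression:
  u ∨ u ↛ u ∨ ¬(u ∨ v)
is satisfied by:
  {u: True, v: False}
  {v: False, u: False}
  {v: True, u: True}


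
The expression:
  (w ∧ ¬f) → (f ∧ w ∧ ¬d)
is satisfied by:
  {f: True, w: False}
  {w: False, f: False}
  {w: True, f: True}


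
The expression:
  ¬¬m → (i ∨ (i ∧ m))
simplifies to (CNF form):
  i ∨ ¬m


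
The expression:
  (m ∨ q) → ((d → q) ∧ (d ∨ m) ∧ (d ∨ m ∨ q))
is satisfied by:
  {d: False, m: False, q: False}
  {m: True, d: False, q: False}
  {q: True, m: True, d: False}
  {d: True, q: False, m: False}
  {q: True, d: True, m: False}
  {q: True, m: True, d: True}


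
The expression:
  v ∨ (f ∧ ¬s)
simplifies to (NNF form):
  v ∨ (f ∧ ¬s)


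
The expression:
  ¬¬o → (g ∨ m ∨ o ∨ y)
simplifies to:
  True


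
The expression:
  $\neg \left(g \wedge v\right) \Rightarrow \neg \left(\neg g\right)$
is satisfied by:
  {g: True}


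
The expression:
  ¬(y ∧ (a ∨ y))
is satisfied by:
  {y: False}


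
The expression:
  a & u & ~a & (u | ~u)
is never true.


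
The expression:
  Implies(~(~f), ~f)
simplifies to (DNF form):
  ~f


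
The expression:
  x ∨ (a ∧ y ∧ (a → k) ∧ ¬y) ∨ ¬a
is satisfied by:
  {x: True, a: False}
  {a: False, x: False}
  {a: True, x: True}


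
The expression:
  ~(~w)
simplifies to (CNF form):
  w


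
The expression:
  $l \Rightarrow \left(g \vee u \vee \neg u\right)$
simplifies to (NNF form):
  $\text{True}$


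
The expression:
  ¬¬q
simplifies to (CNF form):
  q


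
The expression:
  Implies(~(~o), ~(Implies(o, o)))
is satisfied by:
  {o: False}


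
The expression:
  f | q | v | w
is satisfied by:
  {q: True, v: True, w: True, f: True}
  {q: True, v: True, w: True, f: False}
  {q: True, v: True, f: True, w: False}
  {q: True, v: True, f: False, w: False}
  {q: True, w: True, f: True, v: False}
  {q: True, w: True, f: False, v: False}
  {q: True, w: False, f: True, v: False}
  {q: True, w: False, f: False, v: False}
  {v: True, w: True, f: True, q: False}
  {v: True, w: True, f: False, q: False}
  {v: True, f: True, w: False, q: False}
  {v: True, f: False, w: False, q: False}
  {w: True, f: True, v: False, q: False}
  {w: True, v: False, f: False, q: False}
  {f: True, v: False, w: False, q: False}


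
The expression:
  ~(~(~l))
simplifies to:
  ~l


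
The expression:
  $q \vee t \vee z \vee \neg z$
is always true.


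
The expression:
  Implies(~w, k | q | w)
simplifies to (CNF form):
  k | q | w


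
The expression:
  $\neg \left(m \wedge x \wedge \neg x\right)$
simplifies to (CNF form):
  $\text{True}$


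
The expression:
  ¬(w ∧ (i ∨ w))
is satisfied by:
  {w: False}


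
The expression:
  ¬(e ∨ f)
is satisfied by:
  {e: False, f: False}


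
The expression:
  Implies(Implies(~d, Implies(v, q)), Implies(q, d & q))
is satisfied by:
  {d: True, q: False}
  {q: False, d: False}
  {q: True, d: True}


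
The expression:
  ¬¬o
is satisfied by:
  {o: True}


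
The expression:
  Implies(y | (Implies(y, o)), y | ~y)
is always true.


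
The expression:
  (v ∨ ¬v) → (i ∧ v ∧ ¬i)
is never true.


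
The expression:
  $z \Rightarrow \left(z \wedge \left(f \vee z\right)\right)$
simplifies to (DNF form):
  $\text{True}$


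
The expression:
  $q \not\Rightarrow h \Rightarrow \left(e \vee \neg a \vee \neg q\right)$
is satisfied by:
  {h: True, e: True, q: False, a: False}
  {h: True, e: False, q: False, a: False}
  {e: True, h: False, q: False, a: False}
  {h: False, e: False, q: False, a: False}
  {h: True, a: True, e: True, q: False}
  {h: True, a: True, e: False, q: False}
  {a: True, e: True, h: False, q: False}
  {a: True, h: False, e: False, q: False}
  {h: True, q: True, e: True, a: False}
  {h: True, q: True, e: False, a: False}
  {q: True, e: True, h: False, a: False}
  {q: True, h: False, e: False, a: False}
  {a: True, q: True, h: True, e: True}
  {a: True, q: True, h: True, e: False}
  {a: True, q: True, e: True, h: False}


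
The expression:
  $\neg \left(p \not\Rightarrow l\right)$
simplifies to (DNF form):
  $l \vee \neg p$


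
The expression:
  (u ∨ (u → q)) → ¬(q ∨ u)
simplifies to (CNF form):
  ¬q ∧ ¬u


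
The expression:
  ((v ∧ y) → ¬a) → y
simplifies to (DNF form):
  y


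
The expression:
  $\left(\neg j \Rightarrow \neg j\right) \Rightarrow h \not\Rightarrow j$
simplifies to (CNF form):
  $h \wedge \neg j$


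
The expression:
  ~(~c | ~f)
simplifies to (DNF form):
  c & f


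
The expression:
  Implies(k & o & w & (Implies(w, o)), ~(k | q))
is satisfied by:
  {w: False, k: False, o: False}
  {o: True, w: False, k: False}
  {k: True, w: False, o: False}
  {o: True, k: True, w: False}
  {w: True, o: False, k: False}
  {o: True, w: True, k: False}
  {k: True, w: True, o: False}


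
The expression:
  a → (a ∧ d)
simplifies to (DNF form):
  d ∨ ¬a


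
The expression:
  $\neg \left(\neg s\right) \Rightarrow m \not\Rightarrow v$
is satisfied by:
  {m: True, s: False, v: False}
  {m: False, s: False, v: False}
  {v: True, m: True, s: False}
  {v: True, m: False, s: False}
  {s: True, m: True, v: False}


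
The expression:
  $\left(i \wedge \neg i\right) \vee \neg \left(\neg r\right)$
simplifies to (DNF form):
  $r$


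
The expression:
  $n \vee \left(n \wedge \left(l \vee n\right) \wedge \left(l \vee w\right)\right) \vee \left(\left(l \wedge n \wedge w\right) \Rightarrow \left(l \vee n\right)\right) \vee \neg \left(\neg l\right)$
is always true.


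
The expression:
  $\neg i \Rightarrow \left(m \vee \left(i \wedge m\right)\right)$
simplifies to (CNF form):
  $i \vee m$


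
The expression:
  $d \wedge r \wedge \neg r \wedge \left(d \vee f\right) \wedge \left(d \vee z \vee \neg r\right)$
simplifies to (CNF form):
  $\text{False}$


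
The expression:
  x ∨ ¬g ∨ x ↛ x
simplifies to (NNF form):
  x ∨ ¬g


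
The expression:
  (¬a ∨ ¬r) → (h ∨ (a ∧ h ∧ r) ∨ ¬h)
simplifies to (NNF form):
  True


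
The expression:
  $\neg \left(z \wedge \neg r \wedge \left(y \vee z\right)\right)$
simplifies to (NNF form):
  $r \vee \neg z$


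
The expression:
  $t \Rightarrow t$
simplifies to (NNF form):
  $\text{True}$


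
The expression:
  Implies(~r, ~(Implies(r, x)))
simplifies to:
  r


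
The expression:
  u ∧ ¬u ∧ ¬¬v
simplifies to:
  False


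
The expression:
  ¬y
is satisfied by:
  {y: False}


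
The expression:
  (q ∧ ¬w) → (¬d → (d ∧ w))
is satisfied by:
  {d: True, w: True, q: False}
  {d: True, w: False, q: False}
  {w: True, d: False, q: False}
  {d: False, w: False, q: False}
  {d: True, q: True, w: True}
  {d: True, q: True, w: False}
  {q: True, w: True, d: False}


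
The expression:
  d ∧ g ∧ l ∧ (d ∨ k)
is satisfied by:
  {d: True, g: True, l: True}


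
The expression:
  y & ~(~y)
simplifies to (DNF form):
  y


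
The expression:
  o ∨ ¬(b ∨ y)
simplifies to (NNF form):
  o ∨ (¬b ∧ ¬y)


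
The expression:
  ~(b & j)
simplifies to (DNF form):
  ~b | ~j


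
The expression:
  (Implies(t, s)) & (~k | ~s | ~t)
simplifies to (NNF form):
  ~t | (s & ~k)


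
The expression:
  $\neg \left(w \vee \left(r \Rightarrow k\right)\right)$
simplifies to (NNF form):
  $r \wedge \neg k \wedge \neg w$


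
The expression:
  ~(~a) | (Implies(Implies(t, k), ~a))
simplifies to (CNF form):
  True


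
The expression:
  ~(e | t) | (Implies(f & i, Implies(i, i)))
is always true.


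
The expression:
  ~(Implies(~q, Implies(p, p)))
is never true.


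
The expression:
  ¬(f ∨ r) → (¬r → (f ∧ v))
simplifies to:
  f ∨ r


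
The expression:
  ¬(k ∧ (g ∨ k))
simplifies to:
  ¬k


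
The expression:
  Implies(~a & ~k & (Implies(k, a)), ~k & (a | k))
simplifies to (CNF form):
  a | k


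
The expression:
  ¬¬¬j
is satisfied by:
  {j: False}


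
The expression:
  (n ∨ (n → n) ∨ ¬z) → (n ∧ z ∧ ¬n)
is never true.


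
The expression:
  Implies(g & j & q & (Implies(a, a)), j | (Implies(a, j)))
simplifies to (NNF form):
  True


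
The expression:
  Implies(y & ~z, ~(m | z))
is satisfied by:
  {z: True, m: False, y: False}
  {m: False, y: False, z: False}
  {y: True, z: True, m: False}
  {y: True, m: False, z: False}
  {z: True, m: True, y: False}
  {m: True, z: False, y: False}
  {y: True, m: True, z: True}


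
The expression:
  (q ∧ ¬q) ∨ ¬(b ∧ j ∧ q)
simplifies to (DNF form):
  ¬b ∨ ¬j ∨ ¬q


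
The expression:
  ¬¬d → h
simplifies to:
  h ∨ ¬d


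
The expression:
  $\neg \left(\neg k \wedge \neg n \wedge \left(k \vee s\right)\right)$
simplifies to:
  $k \vee n \vee \neg s$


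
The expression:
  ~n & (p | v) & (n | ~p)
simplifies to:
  v & ~n & ~p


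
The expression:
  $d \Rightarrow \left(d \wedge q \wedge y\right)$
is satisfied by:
  {q: True, y: True, d: False}
  {q: True, y: False, d: False}
  {y: True, q: False, d: False}
  {q: False, y: False, d: False}
  {d: True, q: True, y: True}


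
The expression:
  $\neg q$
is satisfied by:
  {q: False}


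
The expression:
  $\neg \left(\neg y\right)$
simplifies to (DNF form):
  $y$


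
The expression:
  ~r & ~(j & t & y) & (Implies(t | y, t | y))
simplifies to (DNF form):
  (~j & ~r) | (~r & ~t) | (~r & ~y)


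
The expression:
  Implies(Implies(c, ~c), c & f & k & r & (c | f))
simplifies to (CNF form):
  c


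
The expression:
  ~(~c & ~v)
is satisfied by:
  {c: True, v: True}
  {c: True, v: False}
  {v: True, c: False}


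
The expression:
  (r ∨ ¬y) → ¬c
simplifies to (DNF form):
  (y ∧ ¬r) ∨ ¬c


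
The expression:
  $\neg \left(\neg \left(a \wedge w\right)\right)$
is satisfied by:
  {a: True, w: True}


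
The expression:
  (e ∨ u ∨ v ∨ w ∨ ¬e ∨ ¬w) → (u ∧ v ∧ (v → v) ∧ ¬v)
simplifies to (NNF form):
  False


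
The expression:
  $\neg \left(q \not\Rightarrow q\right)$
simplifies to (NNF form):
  $\text{True}$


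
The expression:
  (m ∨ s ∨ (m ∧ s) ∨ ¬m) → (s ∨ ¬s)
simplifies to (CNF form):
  True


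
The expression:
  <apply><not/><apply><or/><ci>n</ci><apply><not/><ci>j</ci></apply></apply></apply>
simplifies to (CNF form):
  <apply><and/><ci>j</ci><apply><not/><ci>n</ci></apply></apply>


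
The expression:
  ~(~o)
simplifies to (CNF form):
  o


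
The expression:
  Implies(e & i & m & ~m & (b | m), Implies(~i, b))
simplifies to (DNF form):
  True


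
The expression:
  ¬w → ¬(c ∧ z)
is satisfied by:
  {w: True, c: False, z: False}
  {c: False, z: False, w: False}
  {w: True, z: True, c: False}
  {z: True, c: False, w: False}
  {w: True, c: True, z: False}
  {c: True, w: False, z: False}
  {w: True, z: True, c: True}


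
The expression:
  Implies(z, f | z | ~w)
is always true.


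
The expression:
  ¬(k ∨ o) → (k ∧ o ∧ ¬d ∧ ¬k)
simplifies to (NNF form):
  k ∨ o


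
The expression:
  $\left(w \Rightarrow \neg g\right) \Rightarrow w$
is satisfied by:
  {w: True}


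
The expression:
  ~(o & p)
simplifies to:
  ~o | ~p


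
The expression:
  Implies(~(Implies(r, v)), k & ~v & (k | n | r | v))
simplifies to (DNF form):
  k | v | ~r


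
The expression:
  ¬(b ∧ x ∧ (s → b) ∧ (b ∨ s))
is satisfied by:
  {x: False, b: False}
  {b: True, x: False}
  {x: True, b: False}


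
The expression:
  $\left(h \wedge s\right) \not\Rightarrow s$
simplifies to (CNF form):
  $\text{False}$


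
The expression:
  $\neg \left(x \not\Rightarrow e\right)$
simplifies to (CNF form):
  $e \vee \neg x$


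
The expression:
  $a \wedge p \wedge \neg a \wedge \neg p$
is never true.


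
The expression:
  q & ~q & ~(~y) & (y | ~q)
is never true.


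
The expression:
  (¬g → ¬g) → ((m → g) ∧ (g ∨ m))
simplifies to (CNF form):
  g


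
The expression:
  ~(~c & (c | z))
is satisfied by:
  {c: True, z: False}
  {z: False, c: False}
  {z: True, c: True}


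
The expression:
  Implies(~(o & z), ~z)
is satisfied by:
  {o: True, z: False}
  {z: False, o: False}
  {z: True, o: True}


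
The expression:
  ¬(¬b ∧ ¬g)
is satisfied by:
  {b: True, g: True}
  {b: True, g: False}
  {g: True, b: False}


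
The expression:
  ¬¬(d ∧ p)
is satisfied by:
  {p: True, d: True}


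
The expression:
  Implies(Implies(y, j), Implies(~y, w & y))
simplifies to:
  y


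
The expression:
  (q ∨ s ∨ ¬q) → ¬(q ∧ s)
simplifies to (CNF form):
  ¬q ∨ ¬s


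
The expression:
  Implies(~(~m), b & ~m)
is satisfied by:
  {m: False}


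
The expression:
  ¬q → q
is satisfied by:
  {q: True}


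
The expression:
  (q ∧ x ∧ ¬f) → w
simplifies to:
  f ∨ w ∨ ¬q ∨ ¬x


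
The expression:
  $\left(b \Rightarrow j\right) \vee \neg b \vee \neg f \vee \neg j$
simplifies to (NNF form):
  $\text{True}$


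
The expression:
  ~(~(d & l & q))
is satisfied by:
  {d: True, q: True, l: True}


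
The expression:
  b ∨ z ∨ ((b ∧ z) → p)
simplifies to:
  True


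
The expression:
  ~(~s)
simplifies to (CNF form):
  s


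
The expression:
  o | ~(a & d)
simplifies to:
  o | ~a | ~d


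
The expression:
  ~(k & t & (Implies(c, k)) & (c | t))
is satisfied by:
  {k: False, t: False}
  {t: True, k: False}
  {k: True, t: False}


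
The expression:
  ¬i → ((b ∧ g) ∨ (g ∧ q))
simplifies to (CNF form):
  (g ∨ i) ∧ (b ∨ g ∨ i) ∧ (b ∨ i ∨ q) ∧ (g ∨ i ∨ q)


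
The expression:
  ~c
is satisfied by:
  {c: False}


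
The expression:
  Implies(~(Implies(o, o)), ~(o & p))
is always true.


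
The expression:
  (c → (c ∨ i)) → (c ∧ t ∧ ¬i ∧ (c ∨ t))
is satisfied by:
  {t: True, c: True, i: False}


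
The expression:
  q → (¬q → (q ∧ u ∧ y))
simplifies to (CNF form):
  True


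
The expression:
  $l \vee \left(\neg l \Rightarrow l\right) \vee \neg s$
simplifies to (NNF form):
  $l \vee \neg s$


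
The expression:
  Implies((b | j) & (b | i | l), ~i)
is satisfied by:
  {j: False, i: False, b: False}
  {b: True, j: False, i: False}
  {j: True, b: False, i: False}
  {b: True, j: True, i: False}
  {i: True, b: False, j: False}


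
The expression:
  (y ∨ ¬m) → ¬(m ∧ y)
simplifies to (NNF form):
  ¬m ∨ ¬y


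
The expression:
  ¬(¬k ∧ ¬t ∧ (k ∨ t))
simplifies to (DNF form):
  True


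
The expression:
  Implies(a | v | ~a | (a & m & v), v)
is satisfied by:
  {v: True}


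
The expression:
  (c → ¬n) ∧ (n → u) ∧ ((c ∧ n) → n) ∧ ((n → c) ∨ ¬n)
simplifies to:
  ¬n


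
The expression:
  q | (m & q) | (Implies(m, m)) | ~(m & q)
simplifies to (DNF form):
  True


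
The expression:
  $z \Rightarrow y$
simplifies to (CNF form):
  $y \vee \neg z$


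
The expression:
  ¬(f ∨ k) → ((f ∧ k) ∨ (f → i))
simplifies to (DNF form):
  True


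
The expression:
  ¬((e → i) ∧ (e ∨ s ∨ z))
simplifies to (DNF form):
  (e ∧ ¬e) ∨ (e ∧ ¬i) ∨ (e ∧ ¬e ∧ ¬s) ∨ (e ∧ ¬e ∧ ¬z) ∨ (e ∧ ¬i ∧ ¬s) ∨ (e ∧ ¬i ∧ ¬z) ∨ (¬e ∧ ¬s ∧ ¬z) ∨ (¬i ∧ ¬s ∧ ¬z)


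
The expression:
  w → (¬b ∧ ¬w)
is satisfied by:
  {w: False}


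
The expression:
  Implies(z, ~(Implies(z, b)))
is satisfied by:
  {z: False, b: False}
  {b: True, z: False}
  {z: True, b: False}


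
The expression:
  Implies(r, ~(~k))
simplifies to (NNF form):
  k | ~r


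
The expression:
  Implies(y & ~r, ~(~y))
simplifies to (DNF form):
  True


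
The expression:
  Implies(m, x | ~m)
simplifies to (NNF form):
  x | ~m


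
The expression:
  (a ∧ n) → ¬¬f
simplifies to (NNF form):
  f ∨ ¬a ∨ ¬n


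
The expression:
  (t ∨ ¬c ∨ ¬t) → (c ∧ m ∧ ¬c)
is never true.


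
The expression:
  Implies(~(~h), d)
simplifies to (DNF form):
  d | ~h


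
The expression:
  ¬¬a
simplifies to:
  a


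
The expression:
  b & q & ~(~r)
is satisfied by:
  {r: True, b: True, q: True}


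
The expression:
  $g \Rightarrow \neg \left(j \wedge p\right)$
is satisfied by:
  {p: False, g: False, j: False}
  {j: True, p: False, g: False}
  {g: True, p: False, j: False}
  {j: True, g: True, p: False}
  {p: True, j: False, g: False}
  {j: True, p: True, g: False}
  {g: True, p: True, j: False}


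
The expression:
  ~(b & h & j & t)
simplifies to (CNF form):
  ~b | ~h | ~j | ~t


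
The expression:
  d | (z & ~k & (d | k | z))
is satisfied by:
  {d: True, z: True, k: False}
  {d: True, k: False, z: False}
  {d: True, z: True, k: True}
  {d: True, k: True, z: False}
  {z: True, k: False, d: False}


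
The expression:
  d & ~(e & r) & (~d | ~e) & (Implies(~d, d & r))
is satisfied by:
  {d: True, e: False}


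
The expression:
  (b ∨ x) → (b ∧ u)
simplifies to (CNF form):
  (b ∨ ¬b) ∧ (b ∨ ¬x) ∧ (u ∨ ¬b) ∧ (u ∨ ¬x)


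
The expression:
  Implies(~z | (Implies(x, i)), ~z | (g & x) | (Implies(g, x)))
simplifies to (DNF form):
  x | ~g | ~z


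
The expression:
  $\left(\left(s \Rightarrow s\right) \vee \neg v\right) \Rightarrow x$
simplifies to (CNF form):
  $x$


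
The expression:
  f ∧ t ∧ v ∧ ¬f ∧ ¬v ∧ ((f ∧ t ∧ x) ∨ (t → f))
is never true.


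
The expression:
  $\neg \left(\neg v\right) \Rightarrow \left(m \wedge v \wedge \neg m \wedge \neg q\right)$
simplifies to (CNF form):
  $\neg v$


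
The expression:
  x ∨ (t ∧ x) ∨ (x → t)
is always true.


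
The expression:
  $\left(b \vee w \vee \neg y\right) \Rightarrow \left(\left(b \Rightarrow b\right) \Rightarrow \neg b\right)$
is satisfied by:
  {b: False}


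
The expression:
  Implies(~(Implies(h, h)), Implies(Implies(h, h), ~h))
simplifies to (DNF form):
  True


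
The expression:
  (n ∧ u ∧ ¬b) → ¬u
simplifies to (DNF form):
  b ∨ ¬n ∨ ¬u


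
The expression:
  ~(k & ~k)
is always true.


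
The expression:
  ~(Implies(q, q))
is never true.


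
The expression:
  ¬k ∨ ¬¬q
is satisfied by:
  {q: True, k: False}
  {k: False, q: False}
  {k: True, q: True}


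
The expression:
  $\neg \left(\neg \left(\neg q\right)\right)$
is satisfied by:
  {q: False}


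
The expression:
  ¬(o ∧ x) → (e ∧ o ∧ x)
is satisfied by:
  {x: True, o: True}


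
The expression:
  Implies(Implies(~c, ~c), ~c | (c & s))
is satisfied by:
  {s: True, c: False}
  {c: False, s: False}
  {c: True, s: True}


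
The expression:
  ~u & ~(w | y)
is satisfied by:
  {u: False, y: False, w: False}


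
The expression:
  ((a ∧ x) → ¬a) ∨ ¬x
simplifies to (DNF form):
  ¬a ∨ ¬x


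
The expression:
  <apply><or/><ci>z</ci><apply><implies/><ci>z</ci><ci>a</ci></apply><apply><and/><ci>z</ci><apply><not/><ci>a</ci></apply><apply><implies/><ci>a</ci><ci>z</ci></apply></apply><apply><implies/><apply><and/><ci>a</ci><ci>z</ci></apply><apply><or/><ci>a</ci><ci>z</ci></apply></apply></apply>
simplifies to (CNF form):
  <true/>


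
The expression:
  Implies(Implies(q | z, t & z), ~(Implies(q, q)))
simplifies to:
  (q & ~z) | (z & ~t)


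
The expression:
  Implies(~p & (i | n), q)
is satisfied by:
  {q: True, p: True, n: False, i: False}
  {i: True, q: True, p: True, n: False}
  {q: True, p: True, n: True, i: False}
  {i: True, q: True, p: True, n: True}
  {q: True, n: False, p: False, i: False}
  {q: True, i: True, n: False, p: False}
  {q: True, n: True, p: False, i: False}
  {q: True, i: True, n: True, p: False}
  {p: True, i: False, n: False, q: False}
  {i: True, p: True, n: False, q: False}
  {p: True, n: True, i: False, q: False}
  {i: True, p: True, n: True, q: False}
  {i: False, n: False, p: False, q: False}
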